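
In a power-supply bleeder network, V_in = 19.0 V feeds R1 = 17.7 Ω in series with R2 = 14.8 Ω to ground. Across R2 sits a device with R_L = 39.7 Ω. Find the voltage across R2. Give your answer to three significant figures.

R2 ‖ R_L = (14.8 × 39.7)/(14.8 + 39.7) = 10.78 Ω.
Voltage divider with the loaded lower leg: V_out = 19.0 × 10.78/(17.7 + 10.78) = 19.0 × 0.3785 = 7.192 V.

V_out ≈ 7.19 V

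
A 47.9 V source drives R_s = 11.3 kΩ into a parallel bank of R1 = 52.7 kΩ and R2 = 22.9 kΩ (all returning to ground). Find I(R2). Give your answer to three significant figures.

Equivalent of the parallel group: R_p = 15.96 kΩ.
Node voltage V_A = V_DC · R_p/(R_s + R_p) = 47.9 × 0.5855 = 28.05 V.
Branch current I = V_A/R2 = 28.05/22.9 = 1.225 mA.

I ≈ 1.22 mA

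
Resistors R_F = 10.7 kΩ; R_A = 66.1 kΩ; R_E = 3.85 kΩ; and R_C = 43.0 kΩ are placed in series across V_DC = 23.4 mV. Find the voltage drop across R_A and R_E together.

V ≈ 13.2 mV

Total series resistance ΣR = 10.7 + 66.1 + 3.85 + 43.0 = 123.6 kΩ.
R_{R_A..R_E} = 66.1 + 3.85 = 69.95 kΩ.
By the voltage-divider rule, V = 23.4 × 69.95/123.6 = 13.24 mV.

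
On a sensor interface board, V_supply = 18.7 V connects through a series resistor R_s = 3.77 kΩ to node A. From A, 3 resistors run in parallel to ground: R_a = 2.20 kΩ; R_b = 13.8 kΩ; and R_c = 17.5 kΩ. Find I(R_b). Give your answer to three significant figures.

Parallel bank: R_p = 1/(1/2.20 + 1/13.8 + 1/17.5) = 1.712 kΩ.
V_A by voltage divider: V_A = 18.7 × 1.712/(3.77 + 1.712) = 5.840 V.
I(R_b) = V_A / R_b = 5.840/13.8 = 0.4232 mA.

I ≈ 0.423 mA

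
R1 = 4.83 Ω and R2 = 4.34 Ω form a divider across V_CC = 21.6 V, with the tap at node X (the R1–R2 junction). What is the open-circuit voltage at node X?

V_th ≈ 10.2 V

Open-circuit (no load on X): V_th = V_CC · R2/(R1 + R2) = 21.6 × 4.34/(4.830 + 4.34) = 10.22 V.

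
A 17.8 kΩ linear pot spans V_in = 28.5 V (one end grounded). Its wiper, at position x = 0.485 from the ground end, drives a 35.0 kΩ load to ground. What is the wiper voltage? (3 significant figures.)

The pot divides into 9.167 kΩ above the wiper and 8.633 kΩ below.
Lower segment in parallel with the load: 8.633 ‖ 35.0 = 6.925 kΩ.
Loaded-divider output: V_out = 28.5 × 0.4303 = 12.26 V.

V_out ≈ 12.3 V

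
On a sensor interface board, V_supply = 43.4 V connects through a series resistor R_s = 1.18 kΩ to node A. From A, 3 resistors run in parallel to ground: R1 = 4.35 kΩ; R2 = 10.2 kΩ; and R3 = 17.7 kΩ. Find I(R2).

I ≈ 2.93 mA

Parallel bank: R_p = 1/(1/4.35 + 1/10.2 + 1/17.7) = 2.601 kΩ.
Node voltage V_A = V_supply · R_p/(R_s + R_p) = 43.4 × 0.6879 = 29.86 V.
Branch current I = V_A/R2 = 29.86/10.2 = 2.927 mA.
(Check via current divider: I_total = 11.48 mA; share G_k/ΣG = 0.2550 → same result.)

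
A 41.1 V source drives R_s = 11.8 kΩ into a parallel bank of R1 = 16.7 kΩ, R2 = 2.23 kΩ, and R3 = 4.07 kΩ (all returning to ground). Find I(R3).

Equivalent of the parallel group: R_p = 1.326 kΩ.
Node voltage V_A = V_in · R_p/(R_s + R_p) = 41.1 × 0.1010 = 4.153 V.
Branch current I = V_A/R3 = 4.153/4.07 = 1.020 mA.

I ≈ 1.02 mA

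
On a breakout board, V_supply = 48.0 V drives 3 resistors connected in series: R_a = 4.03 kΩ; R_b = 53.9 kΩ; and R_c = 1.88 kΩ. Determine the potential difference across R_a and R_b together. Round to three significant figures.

Series total: ΣR = 4.03 + 53.9 + 1.88 = 59.81 kΩ.
R_{R_a..R_b} = 4.03 + 53.9 = 57.93 kΩ.
Voltage divider: V = V_supply · (57.93 / 59.81) = 48.0 × 0.9686 = 46.49 V.

V ≈ 46.5 V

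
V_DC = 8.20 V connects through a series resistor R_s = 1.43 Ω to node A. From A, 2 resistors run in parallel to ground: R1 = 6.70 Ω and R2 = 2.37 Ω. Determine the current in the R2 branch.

I ≈ 1.90 A

Equivalent of the parallel group: R_p = 1.751 Ω.
Node voltage V_A = V_DC · R_p/(R_s + R_p) = 8.20 × 0.5504 = 4.513 V.
I(R2) = V_A / R2 = 4.513/2.37 = 1.904 A.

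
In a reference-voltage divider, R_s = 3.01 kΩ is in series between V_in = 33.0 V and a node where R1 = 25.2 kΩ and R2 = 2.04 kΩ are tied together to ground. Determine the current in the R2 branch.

Parallel bank: R_p = 1/(1/25.2 + 1/2.04) = 1.887 kΩ.
Node voltage V_A = V_in · R_p/(R_s + R_p) = 33.0 × 0.3854 = 12.72 V.
Branch current I = V_A/R2 = 12.72/2.04 = 6.234 mA.
(Equivalently: I_total = 6.739 mA, then current-divider fraction G_k/ΣG = 0.9251.)

I ≈ 6.23 mA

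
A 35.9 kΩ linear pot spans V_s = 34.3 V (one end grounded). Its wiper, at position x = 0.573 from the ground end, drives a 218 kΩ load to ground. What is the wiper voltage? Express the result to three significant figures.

V_out ≈ 18.9 V

The pot divides into 15.33 kΩ above the wiper and 20.57 kΩ below.
R_L loads the lower segment: effective lower R = 18.80 kΩ.
Loaded-divider output: V_out = 34.3 × 0.5508 = 18.89 V.
(Unloaded: V_out = x·V_s = 19.7 V.)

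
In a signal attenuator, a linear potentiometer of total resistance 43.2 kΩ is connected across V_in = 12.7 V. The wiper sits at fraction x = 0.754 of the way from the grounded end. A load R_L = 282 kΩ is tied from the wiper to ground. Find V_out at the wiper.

V_out ≈ 9.31 V

Split the track: R_lower = x·R_p = 32.57 kΩ, R_upper = (1−x)·R_p = 10.63 kΩ.
R_L loads the lower segment: effective lower R = 29.20 kΩ.
Then V_out = V_in · 29.20/(10.63 + 29.20) = 9.311 V.
(Unloaded: V_out = x·V_in = 9.58 V.)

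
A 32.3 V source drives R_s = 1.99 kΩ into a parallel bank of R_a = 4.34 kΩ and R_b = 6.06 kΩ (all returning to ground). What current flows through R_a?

Combine the parallel branches: R_p = (1/4.34 + 1/6.06)⁻¹ = 2.529 kΩ.
V_A = 32.3 × 2.529/4.519 = 18.08 V.
I(R_a) = V_A / R_a = 18.08/4.34 = 4.165 mA.
(Equivalently: I_total = 7.148 mA, then current-divider fraction G_k/ΣG = 0.5827.)

I ≈ 4.16 mA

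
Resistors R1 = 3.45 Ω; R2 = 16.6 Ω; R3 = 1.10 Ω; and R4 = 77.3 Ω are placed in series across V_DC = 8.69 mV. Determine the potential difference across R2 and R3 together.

Total series resistance ΣR = 3.45 + 16.6 + 1.10 + 77.3 = 98.45 Ω.
R_{R2..R3} = 16.6 + 1.10 = 17.70 Ω.
By the voltage-divider rule, V = 8.69 × 17.70/98.45 = 1.562 mV.

V ≈ 1.56 mV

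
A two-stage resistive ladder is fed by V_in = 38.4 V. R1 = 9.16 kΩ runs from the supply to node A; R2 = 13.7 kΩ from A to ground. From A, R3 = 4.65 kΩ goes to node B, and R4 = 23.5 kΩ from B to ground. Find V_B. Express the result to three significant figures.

V_B ≈ 16.1 V

Looking into the second stage from A: R3 + R4 = 28.15 kΩ appears in parallel with R2.
Effective lower resistance at A: R2 ‖ 28.15 = 9.215 kΩ.
V_A = 38.4 × 9.215/(9.16 + 9.215) = 19.26 V.
Then the unloaded second divider: V_B = V_A × R4/(R3+R4) = 19.26 × 0.8348 = 16.08 V.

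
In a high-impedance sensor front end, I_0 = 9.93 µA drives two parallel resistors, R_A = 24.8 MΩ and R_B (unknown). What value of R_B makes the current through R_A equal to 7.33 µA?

Two-branch current divider: I_A = I_0 · R_B/(R_A + R_B).
With f = 0.7382, R_B = R_A · f/(1−f) = 24.8 × 2.819 = 69.92 MΩ.

R_B ≈ 69.9 MΩ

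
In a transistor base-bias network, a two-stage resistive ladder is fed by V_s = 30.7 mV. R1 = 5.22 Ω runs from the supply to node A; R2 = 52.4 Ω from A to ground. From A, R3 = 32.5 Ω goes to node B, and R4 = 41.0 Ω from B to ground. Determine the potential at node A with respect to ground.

Looking into the second stage from A: R3 + R4 = 73.50 Ω appears in parallel with R2.
Effective lower resistance at A: R2 ‖ 73.50 = 30.59 Ω.
V_A = 30.7 × 30.59/(5.22 + 30.59) = 26.22 mV.

V_A ≈ 26.2 mV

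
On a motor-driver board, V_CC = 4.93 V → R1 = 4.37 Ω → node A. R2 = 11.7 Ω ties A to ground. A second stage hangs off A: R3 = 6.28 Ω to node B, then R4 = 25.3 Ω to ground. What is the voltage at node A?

V_A ≈ 3.26 V

Looking into the second stage from A: R3 + R4 = 31.58 Ω appears in parallel with R2.
Effective lower resistance at A: R2 ‖ 31.58 = 8.537 Ω.
So V_A = 4.93 × 0.6614 = 3.261 V.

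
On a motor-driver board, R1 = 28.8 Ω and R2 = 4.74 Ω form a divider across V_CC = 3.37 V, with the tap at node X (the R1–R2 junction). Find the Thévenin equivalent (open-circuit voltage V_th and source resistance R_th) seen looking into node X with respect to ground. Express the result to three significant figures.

V_th ≈ 0.476 V, R_th ≈ 4.07 Ω

V_th is the unloaded tap voltage: V_CC · R2/(R1+R2) = 3.37 × 0.1413 = 0.4763 V.
With V_CC suppressed (replaced by a short), R_th = R1 ‖ R2 = (28.80 × 4.74)/(28.80 + 4.74) = 4.070 Ω.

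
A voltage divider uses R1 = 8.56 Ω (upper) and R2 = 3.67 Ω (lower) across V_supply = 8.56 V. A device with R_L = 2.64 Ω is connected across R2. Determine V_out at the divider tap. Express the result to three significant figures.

V_out ≈ 1.30 V

R2 ‖ R_L = (3.67 × 2.64)/(3.67 + 2.64) = 1.535 Ω.
Voltage divider with the loaded lower leg: V_out = 8.56 × 1.535/(8.56 + 1.535) = 8.56 × 0.1521 = 1.302 V.
(Unloaded it would be 2.57 V; the load pulls it down.)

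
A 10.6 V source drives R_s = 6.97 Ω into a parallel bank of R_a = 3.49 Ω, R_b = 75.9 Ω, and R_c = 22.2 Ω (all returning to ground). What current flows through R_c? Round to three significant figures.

I ≈ 0.140 A

Equivalent of the parallel group: R_p = 2.901 Ω.
V_A by voltage divider: V_A = 10.6 × 2.901/(6.97 + 2.901) = 3.115 V.
I(R_c) = V_A / R_c = 3.115/22.2 = 0.1403 A.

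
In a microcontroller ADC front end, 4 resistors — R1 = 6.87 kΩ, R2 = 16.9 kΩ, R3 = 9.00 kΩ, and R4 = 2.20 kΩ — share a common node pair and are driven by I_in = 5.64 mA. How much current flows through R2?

Conductances: ΣG = 1/6.87 + 1/16.9 + 1/9.00 + 1/2.20 = 0.7704 (1/kΩ).
By the current-divider rule, I = I_in · G_k/ΣG = 5.64 × 0.07681 = 0.4332 mA.

I ≈ 0.433 mA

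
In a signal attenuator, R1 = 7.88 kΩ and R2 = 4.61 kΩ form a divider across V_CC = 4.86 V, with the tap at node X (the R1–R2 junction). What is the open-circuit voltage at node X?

With X open, the divider is unloaded: V_th = 4.86 × 4.61/12.49 = 1.794 V.

V_th ≈ 1.79 V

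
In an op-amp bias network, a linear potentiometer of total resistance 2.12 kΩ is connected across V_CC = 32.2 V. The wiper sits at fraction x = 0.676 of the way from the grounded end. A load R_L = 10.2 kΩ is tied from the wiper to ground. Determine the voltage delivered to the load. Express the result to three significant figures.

Split the track: R_lower = x·R_p = 1.433 kΩ, R_upper = (1−x)·R_p = 0.6869 kΩ.
R_L loads the lower segment: effective lower R = 1.257 kΩ.
Loaded-divider output: V_out = 32.2 × 0.6466 = 20.82 V.
(Unloaded: V_out = x·V_CC = 21.8 V.)

V_out ≈ 20.8 V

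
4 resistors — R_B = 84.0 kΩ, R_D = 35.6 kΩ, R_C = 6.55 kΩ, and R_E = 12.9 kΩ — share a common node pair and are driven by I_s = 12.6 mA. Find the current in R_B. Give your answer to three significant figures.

I ≈ 0.555 mA

Conductances: ΣG = 1/84.0 + 1/35.6 + 1/6.55 + 1/12.9 = 0.2702 (1/kΩ).
Current divider: I(R_B) = I_s · G_k/ΣG = 12.6 × (0.01190/0.2702) = 12.6 × 0.04406 = 0.5552 mA.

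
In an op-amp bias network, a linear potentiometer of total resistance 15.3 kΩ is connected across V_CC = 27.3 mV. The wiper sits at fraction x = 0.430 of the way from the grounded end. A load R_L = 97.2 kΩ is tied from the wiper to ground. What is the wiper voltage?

V_out ≈ 11.3 mV

The pot divides into 8.721 kΩ above the wiper and 6.579 kΩ below.
Lower segment in parallel with the load: 6.579 ‖ 97.2 = 6.162 kΩ.
Loaded-divider output: V_out = 27.3 × 0.4140 = 11.30 mV.
(Unloaded: V_out = x·V_CC = 11.7 mV.)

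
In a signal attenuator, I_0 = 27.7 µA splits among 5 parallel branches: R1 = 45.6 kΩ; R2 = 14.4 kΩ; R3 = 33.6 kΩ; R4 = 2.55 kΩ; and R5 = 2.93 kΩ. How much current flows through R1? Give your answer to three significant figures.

I ≈ 0.711 µA

Conductances: ΣG = 1/45.6 + 1/14.4 + 1/33.6 + 1/2.55 + 1/2.93 = 0.8546 (1/kΩ).
Current divider: I(R1) = I_0 · G_k/ΣG = 27.7 × (0.02193/0.8546) = 27.7 × 0.02566 = 0.7108 µA.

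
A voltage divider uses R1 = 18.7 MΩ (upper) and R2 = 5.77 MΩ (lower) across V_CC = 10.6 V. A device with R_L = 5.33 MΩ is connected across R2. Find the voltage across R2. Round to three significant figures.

V_out ≈ 1.37 V

R2 ‖ R_L = (5.77 × 5.33)/(5.77 + 5.33) = 2.771 MΩ.
Then V_out = V_CC · R2'/(R1 + R2') = 10.6 × 2.771/21.47 = 1.368 V.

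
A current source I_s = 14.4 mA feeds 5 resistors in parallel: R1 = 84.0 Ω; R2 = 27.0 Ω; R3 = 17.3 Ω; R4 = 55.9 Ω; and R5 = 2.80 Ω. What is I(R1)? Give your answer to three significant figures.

Conductances: ΣG = 1/84.0 + 1/27.0 + 1/17.3 + 1/55.9 + 1/2.80 = 0.4818 (1/Ω).
R1 takes the fraction G_k/ΣG = 0.01190/0.4818 = 0.02471, so I = 14.4 × 0.02471 = 0.3558 mA.

I ≈ 0.356 mA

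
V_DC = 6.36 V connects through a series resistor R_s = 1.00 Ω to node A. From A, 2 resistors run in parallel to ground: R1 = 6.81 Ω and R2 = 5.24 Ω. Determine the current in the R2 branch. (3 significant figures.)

I ≈ 0.907 A

Equivalent of the parallel group: R_p = 2.961 Ω.
V_A = 6.36 × 2.961/3.961 = 4.754 V.
I(R2) = V_A / R2 = 4.754/5.24 = 0.9073 A.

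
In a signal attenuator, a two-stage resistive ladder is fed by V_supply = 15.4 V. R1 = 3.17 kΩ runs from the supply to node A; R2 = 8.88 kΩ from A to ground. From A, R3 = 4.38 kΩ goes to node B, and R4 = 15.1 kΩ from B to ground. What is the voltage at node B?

V_B ≈ 7.86 V

The second stage (R3 + R4 = 19.48 kΩ) loads node A in parallel with R2.
R2 ‖ (R3+R4) = 6.100 kΩ.
First divider: V_A = V_supply · 6.100/(3.17 + 6.100) = 10.13 V.
V_B = V_A × 0.7752 = 7.855 V.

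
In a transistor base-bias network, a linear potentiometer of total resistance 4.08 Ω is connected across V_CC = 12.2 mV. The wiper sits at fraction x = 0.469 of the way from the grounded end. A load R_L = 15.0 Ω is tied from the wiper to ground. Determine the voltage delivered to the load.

V_out ≈ 5.36 mV

Split the track: R_lower = x·R_p = 1.914 Ω, R_upper = (1−x)·R_p = 2.166 Ω.
R_L loads the lower segment: effective lower R = 1.697 Ω.
Then V_out = V_CC · 1.697/(2.166 + 1.697) = 5.359 mV.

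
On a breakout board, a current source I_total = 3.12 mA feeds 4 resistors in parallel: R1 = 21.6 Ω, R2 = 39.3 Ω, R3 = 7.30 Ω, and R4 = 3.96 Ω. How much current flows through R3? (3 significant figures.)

Conductances: ΣG = 1/21.6 + 1/39.3 + 1/7.30 + 1/3.96 = 0.4613 (1/Ω).
Current divider: I(R3) = I_total · G_k/ΣG = 3.12 × (0.1370/0.4613) = 3.12 × 0.2970 = 0.9266 mA.

I ≈ 0.927 mA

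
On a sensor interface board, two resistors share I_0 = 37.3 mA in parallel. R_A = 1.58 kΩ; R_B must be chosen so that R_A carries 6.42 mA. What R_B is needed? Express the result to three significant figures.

Two-branch current divider: I_A = I_0 · R_B/(R_A + R_B).
With f = 0.1721, R_B = R_A · f/(1−f) = 1.58 × 0.2079 = 0.3285 kΩ.

R_B ≈ 0.328 kΩ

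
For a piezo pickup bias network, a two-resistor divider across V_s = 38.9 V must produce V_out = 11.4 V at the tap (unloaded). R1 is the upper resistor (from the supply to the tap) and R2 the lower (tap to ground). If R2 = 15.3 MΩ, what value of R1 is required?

Required fraction k = V_out/V_s = 0.2931.
R1 = R2·(1/k − 1) = 15.3 × 2.412 = 36.91 MΩ.

R1 ≈ 36.9 MΩ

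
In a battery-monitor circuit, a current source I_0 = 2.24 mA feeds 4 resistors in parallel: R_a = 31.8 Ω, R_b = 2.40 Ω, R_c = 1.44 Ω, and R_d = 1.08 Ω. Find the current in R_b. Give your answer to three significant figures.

I ≈ 0.451 mA

ΣG = 1/31.8 + 1/2.40 + 1/1.44 + 1/1.08 = 2.068.
Current divider: I(R_b) = I_0 · G_k/ΣG = 2.24 × (0.4167/2.068) = 2.24 × 0.2014 = 0.4512 mA.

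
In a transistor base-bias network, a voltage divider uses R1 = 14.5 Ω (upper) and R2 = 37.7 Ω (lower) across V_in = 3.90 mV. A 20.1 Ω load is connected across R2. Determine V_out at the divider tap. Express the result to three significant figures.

First combine the lower leg with the load: R2 ‖ R_L = 13.11 Ω.
Now apply the divider: V_out = 3.90 × 0.4748 = 1.852 mV.

V_out ≈ 1.85 mV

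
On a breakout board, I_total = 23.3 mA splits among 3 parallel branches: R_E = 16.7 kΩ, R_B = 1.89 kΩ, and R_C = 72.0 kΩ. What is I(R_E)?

I ≈ 2.31 mA

Total conductance ΣG = 1/16.7 + 1/1.89 + 1/72.0 = 0.6029 (units of 1/kΩ).
Current divider: I(R_E) = I_total · G_k/ΣG = 23.3 × (0.05988/0.6029) = 23.3 × 0.09933 = 2.314 mA.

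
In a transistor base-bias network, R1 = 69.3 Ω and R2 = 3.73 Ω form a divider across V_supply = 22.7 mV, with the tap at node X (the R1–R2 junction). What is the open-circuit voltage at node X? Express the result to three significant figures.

V_th ≈ 1.16 mV

V_th is the unloaded tap voltage: V_supply · R2/(R1+R2) = 22.7 × 0.05107 = 1.159 mV.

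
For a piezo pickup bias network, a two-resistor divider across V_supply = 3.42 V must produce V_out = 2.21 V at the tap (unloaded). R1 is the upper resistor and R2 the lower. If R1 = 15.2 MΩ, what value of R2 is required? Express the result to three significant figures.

Required fraction k = V_out/V_supply = 0.6462.
Rearranging, R2 = R1·k/(1−k) = 15.2 × 1.826 = 27.76 MΩ.

R2 ≈ 27.8 MΩ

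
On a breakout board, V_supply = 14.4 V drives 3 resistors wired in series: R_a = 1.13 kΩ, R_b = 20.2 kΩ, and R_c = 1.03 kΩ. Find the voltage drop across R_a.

ΣR = 1.13 + 20.2 + 1.03 = 22.36 kΩ.
Voltage divider: V = V_supply · (1.130 / 22.36) = 14.4 × 0.05054 = 0.7277 V.

V ≈ 0.728 V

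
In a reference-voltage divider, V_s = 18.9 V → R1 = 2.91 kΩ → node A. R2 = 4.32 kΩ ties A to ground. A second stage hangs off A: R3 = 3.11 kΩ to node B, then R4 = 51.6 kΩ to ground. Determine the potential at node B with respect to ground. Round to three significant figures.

V_B ≈ 10.3 V

Looking into the second stage from A: R3 + R4 = 54.71 kΩ appears in parallel with R2.
R2 ‖ (R3+R4) = 4.004 kΩ.
First divider: V_A = V_s · 4.004/(2.91 + 4.004) = 10.95 V.
Stage 2 is unloaded, so V_B = V_A · R4/(R3+R4) = 10.95 × 51.6/54.71 = 10.32 V.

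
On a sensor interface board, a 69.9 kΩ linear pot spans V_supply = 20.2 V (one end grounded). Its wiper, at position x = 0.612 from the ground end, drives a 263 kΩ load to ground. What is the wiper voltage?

Split the track: R_lower = x·R_p = 42.78 kΩ, R_upper = (1−x)·R_p = 27.12 kΩ.
Lower segment in parallel with the load: 42.78 ‖ 263 = 36.79 kΩ.
Loaded-divider output: V_out = 20.2 × 0.5757 = 11.63 V.

V_out ≈ 11.6 V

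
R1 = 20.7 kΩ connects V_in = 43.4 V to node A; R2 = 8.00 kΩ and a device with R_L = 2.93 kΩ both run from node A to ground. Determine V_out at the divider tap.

V_out ≈ 4.07 V

The load sits in parallel with R2, giving an effective lower resistance R2' = R2·R_L/(R2+R_L) = 2.145 kΩ.
Now apply the divider: V_out = 43.4 × 0.09388 = 4.074 V.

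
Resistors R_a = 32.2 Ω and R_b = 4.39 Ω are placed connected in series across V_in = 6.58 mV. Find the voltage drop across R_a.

Series total: ΣR = 32.2 + 4.39 = 36.59 Ω.
V = V_in · R/ΣR = 6.58 × 0.8800 = 5.791 mV.

V ≈ 5.79 mV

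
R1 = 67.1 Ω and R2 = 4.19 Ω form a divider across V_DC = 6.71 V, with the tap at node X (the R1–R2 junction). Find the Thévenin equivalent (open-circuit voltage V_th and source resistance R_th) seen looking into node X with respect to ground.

With X open, the divider is unloaded: V_th = 6.71 × 4.19/71.29 = 0.3944 V.
Looking into X with the source shorted: R_th = R1·R2/(R1+R2) = 67.10 × 4.19/71.29 = 3.944 Ω.

V_th ≈ 0.394 V, R_th ≈ 3.94 Ω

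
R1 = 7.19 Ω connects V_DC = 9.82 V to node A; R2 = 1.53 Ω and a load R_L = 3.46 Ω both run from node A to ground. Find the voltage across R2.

R2 ‖ R_L = (1.53 × 3.46)/(1.53 + 3.46) = 1.061 Ω.
Voltage divider with the loaded lower leg: V_out = 9.82 × 1.061/(7.19 + 1.061) = 9.82 × 0.1286 = 1.263 V.

V_out ≈ 1.26 V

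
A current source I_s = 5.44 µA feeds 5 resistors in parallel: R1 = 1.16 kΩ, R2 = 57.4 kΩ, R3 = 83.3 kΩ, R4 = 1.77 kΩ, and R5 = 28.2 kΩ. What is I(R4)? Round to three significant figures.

Total conductance ΣG = 1/1.16 + 1/57.4 + 1/83.3 + 1/1.77 + 1/28.2 = 1.492 (units of 1/kΩ).
By the current-divider rule, I = I_s · G_k/ΣG = 5.44 × 0.3787 = 2.060 µA.

I ≈ 2.06 µA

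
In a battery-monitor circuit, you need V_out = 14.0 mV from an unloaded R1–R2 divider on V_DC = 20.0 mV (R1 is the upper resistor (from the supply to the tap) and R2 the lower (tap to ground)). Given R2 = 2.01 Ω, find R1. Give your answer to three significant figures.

The divider ratio is R2/(R1+R2) = 14.0/20.0 = 0.7000.
So R1 = R2 · (V_DC/V_out − 1) = 2.01 × (20.0/14.0 − 1) = 2.01 × 0.4286 = 0.8614 Ω.

R1 ≈ 0.861 Ω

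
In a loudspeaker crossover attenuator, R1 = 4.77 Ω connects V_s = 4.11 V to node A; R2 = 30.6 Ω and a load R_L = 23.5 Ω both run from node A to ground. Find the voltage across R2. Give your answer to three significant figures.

V_out ≈ 3.02 V

R2 ‖ R_L = (30.6 × 23.5)/(30.6 + 23.5) = 13.29 Ω.
Voltage divider with the loaded lower leg: V_out = 4.11 × 13.29/(4.77 + 13.29) = 4.11 × 0.7359 = 3.025 V.
(Unloaded it would be 3.56 V; the load pulls it down.)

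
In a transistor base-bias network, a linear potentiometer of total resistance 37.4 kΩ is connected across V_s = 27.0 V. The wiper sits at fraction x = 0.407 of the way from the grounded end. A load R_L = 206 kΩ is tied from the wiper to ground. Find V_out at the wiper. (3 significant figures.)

Lower segment x·R_p = 15.22 kΩ; upper segment (1−x)·R_p = 22.18 kΩ.
Lower segment in parallel with the load: 15.22 ‖ 206 = 14.17 kΩ.
Loaded-divider output: V_out = 27.0 × 0.3899 = 10.53 V.

V_out ≈ 10.5 V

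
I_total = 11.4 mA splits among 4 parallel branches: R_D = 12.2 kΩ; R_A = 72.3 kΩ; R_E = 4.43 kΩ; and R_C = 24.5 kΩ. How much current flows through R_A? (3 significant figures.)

I ≈ 0.435 mA

ΣG = 1/12.2 + 1/72.3 + 1/4.43 + 1/24.5 = 0.3623.
By the current-divider rule, I = I_total · G_k/ΣG = 11.4 × 0.03817 = 0.4352 mA.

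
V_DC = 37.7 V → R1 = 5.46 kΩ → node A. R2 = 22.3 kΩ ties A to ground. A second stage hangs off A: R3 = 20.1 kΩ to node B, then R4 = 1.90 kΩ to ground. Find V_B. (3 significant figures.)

The second stage (R3 + R4 = 22.00 kΩ) loads node A in parallel with R2.
R2 ‖ (R3+R4) = 11.07 kΩ.
So V_A = 37.7 × 0.6698 = 25.25 V.
V_B = V_A × 0.08636 = 2.181 V.

V_B ≈ 2.18 V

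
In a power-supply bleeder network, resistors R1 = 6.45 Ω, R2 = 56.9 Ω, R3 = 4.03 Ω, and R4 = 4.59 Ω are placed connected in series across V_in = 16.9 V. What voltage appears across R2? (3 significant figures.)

V ≈ 13.4 V

ΣR = 6.45 + 56.9 + 4.03 + 4.59 = 71.97 Ω.
V = V_in · R/ΣR = 16.9 × 0.7906 = 13.36 V.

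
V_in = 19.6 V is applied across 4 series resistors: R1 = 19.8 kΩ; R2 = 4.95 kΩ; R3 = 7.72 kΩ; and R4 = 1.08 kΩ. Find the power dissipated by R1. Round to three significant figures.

Series current I = V_in/ΣR = 19.6/33.55 = 0.5842 mA.
P(R1) = I²·R1 = (0.5842)² × 19.8 = 6.758 mW.

P ≈ 6.76 mW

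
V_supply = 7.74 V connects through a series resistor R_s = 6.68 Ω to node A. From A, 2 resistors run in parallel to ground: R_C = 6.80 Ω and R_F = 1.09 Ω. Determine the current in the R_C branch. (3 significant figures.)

I ≈ 0.140 A

Parallel bank: R_p = 1/(1/6.80 + 1/1.09) = 0.9394 Ω.
V_A by voltage divider: V_A = 7.74 × 0.9394/(6.68 + 0.9394) = 0.9543 V.
I(R_C) = V_A / R_C = 0.9543/6.80 = 0.1403 A.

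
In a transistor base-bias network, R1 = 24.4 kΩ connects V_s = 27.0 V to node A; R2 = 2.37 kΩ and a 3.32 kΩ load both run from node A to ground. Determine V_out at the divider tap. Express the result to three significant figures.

V_out ≈ 1.45 V

The load sits in parallel with R2, giving an effective lower resistance R2' = R2·R_L/(R2+R_L) = 1.383 kΩ.
Voltage divider with the loaded lower leg: V_out = 27.0 × 1.383/(24.4 + 1.383) = 27.0 × 0.05363 = 1.448 V.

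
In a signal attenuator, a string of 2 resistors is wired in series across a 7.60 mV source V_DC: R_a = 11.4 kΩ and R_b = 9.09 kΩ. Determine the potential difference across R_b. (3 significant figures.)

Series total: ΣR = 11.4 + 9.09 = 20.49 kΩ.
Voltage divider: V = V_DC · (9.090 / 20.49) = 7.60 × 0.4436 = 3.372 mV.

V ≈ 3.37 mV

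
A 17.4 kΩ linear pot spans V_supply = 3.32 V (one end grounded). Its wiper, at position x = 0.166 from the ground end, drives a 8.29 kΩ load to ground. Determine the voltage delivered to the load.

The pot divides into 14.51 kΩ above the wiper and 2.888 kΩ below.
R_L loads the lower segment: effective lower R = 2.142 kΩ.
Loaded-divider output: V_out = 3.32 × 0.1286 = 0.4270 V.

V_out ≈ 0.427 V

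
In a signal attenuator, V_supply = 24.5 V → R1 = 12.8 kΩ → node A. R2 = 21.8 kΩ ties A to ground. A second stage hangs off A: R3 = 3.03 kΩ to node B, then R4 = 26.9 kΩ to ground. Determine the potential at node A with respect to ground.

Node A sees R2 in parallel with the series input of stage 2, R3 + R4 = 29.93 kΩ.
Effective lower resistance at A: R2 ‖ 29.93 = 12.61 kΩ.
First divider: V_A = V_supply · 12.61/(12.8 + 12.61) = 12.16 V.

V_A ≈ 12.2 V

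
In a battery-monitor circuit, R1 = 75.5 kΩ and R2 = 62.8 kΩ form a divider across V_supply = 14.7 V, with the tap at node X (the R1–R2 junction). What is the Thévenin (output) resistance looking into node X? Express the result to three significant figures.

With V_supply suppressed (replaced by a short), R_th = R1 ‖ R2 = (75.50 × 62.8)/(75.50 + 62.8) = 34.28 kΩ.

R_th ≈ 34.3 kΩ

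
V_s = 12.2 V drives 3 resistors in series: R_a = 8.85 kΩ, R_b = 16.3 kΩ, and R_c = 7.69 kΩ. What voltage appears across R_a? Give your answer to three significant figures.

Series total: ΣR = 8.85 + 16.3 + 7.69 = 32.84 kΩ.
Voltage divider: V = V_s · (8.850 / 32.84) = 12.2 × 0.2695 = 3.288 V.

V ≈ 3.29 V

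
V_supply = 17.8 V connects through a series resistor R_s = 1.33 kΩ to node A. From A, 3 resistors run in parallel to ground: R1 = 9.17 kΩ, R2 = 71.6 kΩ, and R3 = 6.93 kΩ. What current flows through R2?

Equivalent of the parallel group: R_p = 3.741 kΩ.
V_A by voltage divider: V_A = 17.8 × 3.741/(1.33 + 3.741) = 13.13 V.
Branch current I = V_A/R2 = 13.13/71.6 = 0.1834 mA.
(Check via current divider: I_total = 3.510 mA; share G_k/ΣG = 0.05225 → same result.)

I ≈ 0.183 mA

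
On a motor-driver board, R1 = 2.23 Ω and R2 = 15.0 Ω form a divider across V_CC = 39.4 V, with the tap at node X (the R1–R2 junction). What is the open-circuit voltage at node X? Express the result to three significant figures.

V_th ≈ 34.3 V

V_th is the unloaded tap voltage: V_CC · R2/(R1+R2) = 39.4 × 0.8706 = 34.30 V.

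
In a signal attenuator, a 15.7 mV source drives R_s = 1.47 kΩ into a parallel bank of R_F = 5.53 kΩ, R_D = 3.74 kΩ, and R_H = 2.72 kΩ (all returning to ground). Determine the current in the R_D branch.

I ≈ 1.91 µA

Equivalent of the parallel group: R_p = 1.226 kΩ.
V_A by voltage divider: V_A = 15.7 × 1.226/(1.47 + 1.226) = 7.139 mV.
Branch current I = V_A/R_D = 7.139/3.74 = 1.909 µA.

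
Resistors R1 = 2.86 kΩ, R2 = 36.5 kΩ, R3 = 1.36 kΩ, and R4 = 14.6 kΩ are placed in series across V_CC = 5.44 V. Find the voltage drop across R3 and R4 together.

V ≈ 1.57 V

Total series resistance ΣR = 2.86 + 36.5 + 1.36 + 14.6 = 55.32 kΩ.
R_{R3..R4} = 1.36 + 14.6 = 15.96 kΩ.
By the voltage-divider rule, V = 5.44 × 15.96/55.32 = 1.569 V.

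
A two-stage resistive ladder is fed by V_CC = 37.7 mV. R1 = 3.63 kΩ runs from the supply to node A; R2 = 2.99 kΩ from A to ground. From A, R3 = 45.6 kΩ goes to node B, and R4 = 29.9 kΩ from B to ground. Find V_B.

The second stage (R3 + R4 = 75.50 kΩ) loads node A in parallel with R2.
Effective lower resistance at A: R2 ‖ 75.50 = 2.876 kΩ.
V_A = 37.7 × 2.876/(3.63 + 2.876) = 16.67 mV.
V_B = V_A × 0.3960 = 6.600 mV.

V_B ≈ 6.60 mV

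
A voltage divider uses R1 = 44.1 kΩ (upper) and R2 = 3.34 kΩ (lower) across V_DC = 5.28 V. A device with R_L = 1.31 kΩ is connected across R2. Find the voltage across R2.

V_out ≈ 0.110 V

R2 ‖ R_L = (3.34 × 1.31)/(3.34 + 1.31) = 0.9409 kΩ.
Voltage divider with the loaded lower leg: V_out = 5.28 × 0.9409/(44.1 + 0.9409) = 5.28 × 0.02089 = 0.1103 V.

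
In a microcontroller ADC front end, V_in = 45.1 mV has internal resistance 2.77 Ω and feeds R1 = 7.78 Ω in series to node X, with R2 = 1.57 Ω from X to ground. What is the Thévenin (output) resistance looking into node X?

R_th ≈ 1.37 Ω

R1' = 2.77 + 7.78 = 10.55 Ω (source resistance + R1).
With V_in suppressed (replaced by a short), R_th = R1' ‖ R2 = (10.55 × 1.57)/(10.55 + 1.57) = 1.367 Ω.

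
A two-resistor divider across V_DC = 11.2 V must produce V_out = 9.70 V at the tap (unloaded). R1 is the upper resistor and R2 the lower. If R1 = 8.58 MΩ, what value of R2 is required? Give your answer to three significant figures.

R2 ≈ 55.5 MΩ

The divider ratio is R2/(R1+R2) = 9.70/11.2 = 0.8661.
R2 = R1 · 0.8661/(1 − 0.8661) = 55.48 MΩ.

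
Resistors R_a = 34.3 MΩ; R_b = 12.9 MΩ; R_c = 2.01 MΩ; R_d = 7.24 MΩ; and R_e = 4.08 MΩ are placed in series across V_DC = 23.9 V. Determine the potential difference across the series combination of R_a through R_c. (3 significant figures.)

V ≈ 19.4 V

Series total: ΣR = 34.3 + 12.9 + 2.01 + 7.24 + 4.08 = 60.53 MΩ.
R_{R_a..R_c} = 34.3 + 12.9 + 2.01 = 49.21 MΩ.
V = V_DC · R/ΣR = 23.9 × 0.8130 = 19.43 V.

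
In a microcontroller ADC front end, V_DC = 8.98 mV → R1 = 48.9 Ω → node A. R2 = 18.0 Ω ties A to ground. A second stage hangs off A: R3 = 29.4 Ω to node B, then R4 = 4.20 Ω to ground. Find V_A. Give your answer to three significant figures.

V_A ≈ 1.74 mV

The second stage (R3 + R4 = 33.60 Ω) loads node A in parallel with R2.
R2 ‖ (R3+R4) = 11.72 Ω.
V_A = 8.98 × 11.72/(48.9 + 11.72) = 1.736 mV.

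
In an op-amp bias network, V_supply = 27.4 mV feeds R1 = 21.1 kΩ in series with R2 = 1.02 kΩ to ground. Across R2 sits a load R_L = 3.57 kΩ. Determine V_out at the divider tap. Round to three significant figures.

V_out ≈ 0.993 mV

First combine the lower leg with the load: R2 ‖ R_L = 0.7933 kΩ.
Now apply the divider: V_out = 27.4 × 0.03624 = 0.9929 mV.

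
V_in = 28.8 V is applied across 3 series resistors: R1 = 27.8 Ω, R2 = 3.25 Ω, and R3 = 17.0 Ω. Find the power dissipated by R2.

Series current I = V_in/ΣR = 28.8/48.05 = 0.5994 A.
P = I²R = 0.3593 × 3.25 = 1.168 W.

P ≈ 1.17 W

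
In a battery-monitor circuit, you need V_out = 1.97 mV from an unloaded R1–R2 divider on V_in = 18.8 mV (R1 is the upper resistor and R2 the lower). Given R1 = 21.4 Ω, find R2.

R2 ≈ 2.50 Ω

Required fraction k = V_out/V_in = 0.1048.
Rearranging, R2 = R1·k/(1−k) = 21.4 × 0.1171 = 2.505 Ω.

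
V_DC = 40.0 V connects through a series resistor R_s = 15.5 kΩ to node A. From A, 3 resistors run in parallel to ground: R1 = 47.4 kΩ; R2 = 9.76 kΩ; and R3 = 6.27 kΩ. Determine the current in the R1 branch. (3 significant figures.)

Combine the parallel branches: R_p = (1/47.4 + 1/9.76 + 1/6.27)⁻¹ = 3.533 kΩ.
V_A by voltage divider: V_A = 40.0 × 3.533/(15.5 + 3.533) = 7.425 V.
I(R1) = V_A / R1 = 7.425/47.4 = 0.1566 mA.

I ≈ 0.157 mA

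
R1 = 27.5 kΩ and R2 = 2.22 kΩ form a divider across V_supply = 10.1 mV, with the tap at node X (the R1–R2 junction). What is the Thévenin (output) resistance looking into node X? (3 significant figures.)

R_th ≈ 2.05 kΩ

With V_supply suppressed (replaced by a short), R_th = R1 ‖ R2 = (27.50 × 2.22)/(27.50 + 2.22) = 2.054 kΩ.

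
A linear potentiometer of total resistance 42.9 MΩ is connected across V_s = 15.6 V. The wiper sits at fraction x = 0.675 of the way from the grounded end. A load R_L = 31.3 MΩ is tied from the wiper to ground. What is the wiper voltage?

The pot divides into 13.94 MΩ above the wiper and 28.96 MΩ below.
Lower segment in parallel with the load: 28.96 ‖ 31.3 = 15.04 MΩ.
Loaded-divider output: V_out = 15.6 × 0.5190 = 8.096 V.

V_out ≈ 8.10 V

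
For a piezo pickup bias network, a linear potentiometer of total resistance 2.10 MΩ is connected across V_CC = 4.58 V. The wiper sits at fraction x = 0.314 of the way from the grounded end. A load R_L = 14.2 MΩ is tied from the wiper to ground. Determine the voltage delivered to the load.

The pot divides into 1.441 MΩ above the wiper and 0.6594 MΩ below.
(x·R_p) ‖ R_L = 0.6301 MΩ.
V_out = 4.58 × 0.6301/(1.441 + 0.6301) = 1.394 V.

V_out ≈ 1.39 V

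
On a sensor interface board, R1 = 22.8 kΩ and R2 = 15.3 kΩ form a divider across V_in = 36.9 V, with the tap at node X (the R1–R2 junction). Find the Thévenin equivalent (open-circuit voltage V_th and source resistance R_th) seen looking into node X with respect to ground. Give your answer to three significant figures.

V_th is the unloaded tap voltage: V_in · R2/(R1+R2) = 36.9 × 0.4016 = 14.82 V.
Zeroing V_in shorts the top of R1 to ground, so R_th = R1 ‖ R2 = 9.156 kΩ.

V_th ≈ 14.8 V, R_th ≈ 9.16 kΩ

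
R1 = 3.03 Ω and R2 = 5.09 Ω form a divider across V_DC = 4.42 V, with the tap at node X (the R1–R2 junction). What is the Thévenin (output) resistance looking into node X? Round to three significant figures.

Looking into X with the source shorted: R_th = R1·R2/(R1+R2) = 3.030 × 5.09/8.120 = 1.899 Ω.

R_th ≈ 1.90 Ω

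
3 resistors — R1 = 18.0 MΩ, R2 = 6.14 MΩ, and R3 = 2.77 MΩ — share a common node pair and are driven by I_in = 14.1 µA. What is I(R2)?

ΣG = 1/18.0 + 1/6.14 + 1/2.77 = 0.5794.
Current divider: I(R2) = I_in · G_k/ΣG = 14.1 × (0.1629/0.5794) = 14.1 × 0.2811 = 3.963 µA.

I ≈ 3.96 µA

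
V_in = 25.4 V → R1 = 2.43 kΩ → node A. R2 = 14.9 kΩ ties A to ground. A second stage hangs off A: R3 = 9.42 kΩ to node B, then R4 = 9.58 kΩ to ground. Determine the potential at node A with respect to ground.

V_A ≈ 19.7 V

Looking into the second stage from A: R3 + R4 = 19.00 kΩ appears in parallel with R2.
R2 ‖ (R3+R4) = 8.351 kΩ.
So V_A = 25.4 × 0.7746 = 19.67 V.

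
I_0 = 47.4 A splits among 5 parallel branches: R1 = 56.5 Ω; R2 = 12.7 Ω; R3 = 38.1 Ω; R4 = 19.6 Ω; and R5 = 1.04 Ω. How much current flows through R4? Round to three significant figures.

Total conductance ΣG = 1/56.5 + 1/12.7 + 1/38.1 + 1/19.6 + 1/1.04 = 1.135 (units of 1/Ω).
By the current-divider rule, I = I_0 · G_k/ΣG = 47.4 × 0.04494 = 2.130 A.

I ≈ 2.13 A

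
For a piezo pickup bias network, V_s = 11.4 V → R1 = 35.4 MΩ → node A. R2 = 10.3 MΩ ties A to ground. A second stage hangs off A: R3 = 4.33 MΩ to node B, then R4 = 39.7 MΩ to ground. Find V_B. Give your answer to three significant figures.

V_B ≈ 1.96 V

The second stage (R3 + R4 = 44.03 MΩ) loads node A in parallel with R2.
R2 ‖ (R3+R4) = 8.347 MΩ.
So V_A = 11.4 × 0.1908 = 2.175 V.
Stage 2 is unloaded, so V_B = V_A · R4/(R3+R4) = 2.175 × 39.7/44.03 = 1.961 V.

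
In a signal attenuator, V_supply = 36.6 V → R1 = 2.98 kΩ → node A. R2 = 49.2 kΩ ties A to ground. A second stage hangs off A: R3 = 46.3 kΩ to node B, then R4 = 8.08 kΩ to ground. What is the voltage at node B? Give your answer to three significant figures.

The second stage (R3 + R4 = 54.38 kΩ) loads node A in parallel with R2.
Effective lower resistance at A: R2 ‖ 54.38 = 25.83 kΩ.
First divider: V_A = V_supply · 25.83/(2.98 + 25.83) = 32.81 V.
Stage 2 is unloaded, so V_B = V_A · R4/(R3+R4) = 32.81 × 8.08/54.38 = 4.876 V.

V_B ≈ 4.88 V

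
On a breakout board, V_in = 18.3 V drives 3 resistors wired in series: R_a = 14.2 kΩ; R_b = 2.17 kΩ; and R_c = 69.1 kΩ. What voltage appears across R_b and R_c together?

V ≈ 15.3 V

Total series resistance ΣR = 14.2 + 2.17 + 69.1 = 85.47 kΩ.
R_{R_b..R_c} = 2.17 + 69.1 = 71.27 kΩ.
By the voltage-divider rule, V = 18.3 × 71.27/85.47 = 15.26 V.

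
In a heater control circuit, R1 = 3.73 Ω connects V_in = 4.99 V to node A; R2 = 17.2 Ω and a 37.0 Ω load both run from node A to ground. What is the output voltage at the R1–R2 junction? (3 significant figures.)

V_out ≈ 3.79 V

First combine the lower leg with the load: R2 ‖ R_L = 11.74 Ω.
Then V_out = V_in · R2'/(R1 + R2') = 4.99 × 11.74/15.47 = 3.787 V.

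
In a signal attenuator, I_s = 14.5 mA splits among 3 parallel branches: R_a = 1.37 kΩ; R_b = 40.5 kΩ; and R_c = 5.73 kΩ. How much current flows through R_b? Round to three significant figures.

ΣG = 1/1.37 + 1/40.5 + 1/5.73 = 0.9291.
R_b takes the fraction G_k/ΣG = 0.02469/0.9291 = 0.02657, so I = 14.5 × 0.02657 = 0.3853 mA.

I ≈ 0.385 mA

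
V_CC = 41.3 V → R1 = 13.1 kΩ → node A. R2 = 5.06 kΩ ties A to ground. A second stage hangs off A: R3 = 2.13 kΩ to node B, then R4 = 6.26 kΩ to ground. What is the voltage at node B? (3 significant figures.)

Looking into the second stage from A: R3 + R4 = 8.390 kΩ appears in parallel with R2.
R2 ‖ (R3+R4) = 3.156 kΩ.
So V_A = 41.3 × 0.1942 = 8.019 V.
Stage 2 is unloaded, so V_B = V_A · R4/(R3+R4) = 8.019 × 6.26/8.390 = 5.983 V.

V_B ≈ 5.98 V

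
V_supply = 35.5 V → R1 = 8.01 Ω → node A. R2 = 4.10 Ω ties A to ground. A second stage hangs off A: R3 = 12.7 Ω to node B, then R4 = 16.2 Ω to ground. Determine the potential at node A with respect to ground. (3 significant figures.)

The second stage (R3 + R4 = 28.90 Ω) loads node A in parallel with R2.
R2 ‖ (R3+R4) = 3.591 Ω.
First divider: V_A = V_supply · 3.591/(8.01 + 3.591) = 10.99 V.

V_A ≈ 11.0 V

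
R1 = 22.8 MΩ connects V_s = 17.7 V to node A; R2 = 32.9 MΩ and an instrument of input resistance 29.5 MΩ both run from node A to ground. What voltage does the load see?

V_out ≈ 7.18 V

The load sits in parallel with R2, giving an effective lower resistance R2' = R2·R_L/(R2+R_L) = 15.55 MΩ.
Voltage divider with the loaded lower leg: V_out = 17.7 × 15.55/(22.8 + 15.55) = 17.7 × 0.4055 = 7.178 V.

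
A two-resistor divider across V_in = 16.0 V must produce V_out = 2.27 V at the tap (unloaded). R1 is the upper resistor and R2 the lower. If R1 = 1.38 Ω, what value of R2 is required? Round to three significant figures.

The divider ratio is R2/(R1+R2) = 2.27/16.0 = 0.1419.
R2 = R1 · 0.1419/(1 − 0.1419) = 0.2282 Ω.

R2 ≈ 0.228 Ω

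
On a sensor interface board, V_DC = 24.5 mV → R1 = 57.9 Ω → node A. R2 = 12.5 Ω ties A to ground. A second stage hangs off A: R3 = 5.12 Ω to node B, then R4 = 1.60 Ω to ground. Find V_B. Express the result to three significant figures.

V_B ≈ 0.409 mV

The second stage (R3 + R4 = 6.720 Ω) loads node A in parallel with R2.
Effective lower resistance at A: R2 ‖ 6.720 = 4.370 Ω.
So V_A = 24.5 × 0.07018 = 1.720 mV.
Stage 2 is unloaded, so V_B = V_A · R4/(R3+R4) = 1.720 × 1.60/6.720 = 0.4094 mV.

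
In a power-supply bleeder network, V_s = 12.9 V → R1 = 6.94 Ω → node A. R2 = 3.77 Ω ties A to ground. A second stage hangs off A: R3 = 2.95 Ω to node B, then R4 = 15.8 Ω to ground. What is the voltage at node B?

Node A sees R2 in parallel with the series input of stage 2, R3 + R4 = 18.75 Ω.
Effective lower resistance at A: R2 ‖ 18.75 = 3.139 Ω.
V_A = 12.9 × 3.139/(6.94 + 3.139) = 4.017 V.
Then the unloaded second divider: V_B = V_A × R4/(R3+R4) = 4.017 × 0.8427 = 3.385 V.

V_B ≈ 3.39 V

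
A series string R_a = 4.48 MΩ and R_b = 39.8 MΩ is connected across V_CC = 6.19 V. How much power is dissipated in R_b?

Series current I = V_CC/ΣR = 6.19/44.28 = 0.1398 µA.
V(R_b) = I·R = 5.564 V; P = V·I = 5.564 × 0.1398 = 0.7778 µW.

P ≈ 0.778 µW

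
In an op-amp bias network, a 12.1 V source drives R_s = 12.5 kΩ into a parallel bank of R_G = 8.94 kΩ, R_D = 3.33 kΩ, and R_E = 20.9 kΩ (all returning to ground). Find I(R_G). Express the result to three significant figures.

Equivalent of the parallel group: R_p = 2.174 kΩ.
V_A = 12.1 × 2.174/14.67 = 1.793 V.
Branch current I = V_A/R_G = 1.793/8.94 = 0.2005 mA.

I ≈ 0.201 mA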